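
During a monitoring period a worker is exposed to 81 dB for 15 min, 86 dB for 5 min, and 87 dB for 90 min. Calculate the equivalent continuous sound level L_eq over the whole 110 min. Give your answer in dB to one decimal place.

86.5 dB

Weight each interval's intensity by its duration and average over T = 110 min:
Σ tᵢ·10^(Lᵢ/10) = 15·10^(81/10) + 5·10^(86/10) + 90·10^(87/10) = 4.899e+10.
L_eq = 10·log₁₀(4.899e+10/110) = 86.49 dB.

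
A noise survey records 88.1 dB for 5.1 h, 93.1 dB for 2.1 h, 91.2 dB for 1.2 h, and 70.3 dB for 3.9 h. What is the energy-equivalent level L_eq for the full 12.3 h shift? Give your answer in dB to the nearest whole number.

89 dB

L_eq = 10·log₁₀[(1/T)·Σ tᵢ·10^(Lᵢ/10)] with T = 12.3 h.
Σ tᵢ·10^(Lᵢ/10) = 5.1·10^(88.1/10) + 2.1·10^(93.1/10) + 1.2·10^(91.2/10) + 3.9·10^(70.3/10) = 9.204e+09.
L_eq = 10·log₁₀(9.204e+09/12.3) = 88.74 dB.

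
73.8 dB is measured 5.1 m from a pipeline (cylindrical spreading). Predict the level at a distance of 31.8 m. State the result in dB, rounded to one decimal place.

65.9 dB

Cylindrical spreading from a line source gives a 10·log₁₀(r₂/r₁) drop.
L₂ = 73.8 − 10·log₁₀(31.8/5.1) = 73.8 − 7.949 = 65.85 dB.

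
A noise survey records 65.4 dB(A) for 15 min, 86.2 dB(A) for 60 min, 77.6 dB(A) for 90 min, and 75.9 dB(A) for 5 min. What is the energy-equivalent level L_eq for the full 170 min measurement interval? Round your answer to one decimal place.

82.5 dB(A)

L_eq = 10·log₁₀[(1/T)·Σ tᵢ·10^(Lᵢ/10)] with T = 170 min.
Σ tᵢ·10^(Lᵢ/10) = 15·10^(65.4/10) + 60·10^(86.2/10) + 90·10^(77.6/10) + 5·10^(75.9/10) = 3.044e+10.
L_eq = 10·log₁₀(3.044e+10/170) = 82.53 dB(A).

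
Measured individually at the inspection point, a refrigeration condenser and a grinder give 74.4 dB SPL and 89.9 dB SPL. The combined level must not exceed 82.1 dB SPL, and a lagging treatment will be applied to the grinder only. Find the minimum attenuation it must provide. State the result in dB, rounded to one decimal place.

Everything except the grinder sums to 10^(74.4/10) = 2.754e+07 in linear terms, 74.40 dB SPL.
The limit corresponds to 10^(82.1/10) = 1.622e+08; subtracting the fixed part leaves 1.346e+08 for the grinder, i.e. 81.29 dB SPL.
So the grinder must be reduced from 89.9 to 81.29 dB SPL: IL = 8.61 dB.

8.6 dB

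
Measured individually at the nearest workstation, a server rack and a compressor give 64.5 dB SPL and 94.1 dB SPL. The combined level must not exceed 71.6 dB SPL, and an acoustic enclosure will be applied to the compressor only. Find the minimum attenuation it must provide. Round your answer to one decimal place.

23.4 dB

Fixed contribution from the other source: Σ 10^(L/10) = 10^(64.5/10) = 2.818e+06 (64.50 dB SPL).
To meet 71.6 dB SPL overall, the treated compressor may contribute at most 10^(71.6/10) − 2.818e+06 = 1.164e+07, i.e. 70.66 dB SPL.
Required insertion loss = 94.1 − 70.66 = 23.44 dB.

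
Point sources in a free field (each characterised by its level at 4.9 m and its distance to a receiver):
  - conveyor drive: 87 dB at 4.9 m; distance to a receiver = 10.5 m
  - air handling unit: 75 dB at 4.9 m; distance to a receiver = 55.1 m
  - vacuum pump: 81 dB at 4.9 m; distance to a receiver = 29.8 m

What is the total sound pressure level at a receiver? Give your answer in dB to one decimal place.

First find each source's level at the receiver (point-source: −20·log₁₀(r/r_ref)), then combine on an intensity basis.
conveyor drive: 87 − 20·log₁₀(10.5/4.9) = 87 − 6.62 = 80.38 dB.
air handling unit: 75 − 20·log₁₀(55.1/4.9) = 75 − 21.02 = 53.98 dB.
vacuum pump: 81 − 20·log₁₀(29.8/4.9) = 81 − 15.68 = 65.32 dB.
Σ 10^(L/10) = 1.128e+08 → L_total = 10·log₁₀(1.128e+08) = 80.52 dB.

80.5 dB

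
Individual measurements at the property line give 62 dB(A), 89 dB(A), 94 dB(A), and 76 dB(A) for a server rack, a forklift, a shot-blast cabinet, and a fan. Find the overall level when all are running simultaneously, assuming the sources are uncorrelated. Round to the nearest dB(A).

For uncorrelated sources the intensities add, so convert each level to linear form, sum, and take 10·log₁₀ of the total.
Σ 10^(L/10) = 10^(62/10) + 10^(89/10) + 10^(94/10) + 10^(76/10) = 3.348e+09.
L_total = 10·log₁₀(3.348e+09) = 95.25 dB(A).

95 dB(A)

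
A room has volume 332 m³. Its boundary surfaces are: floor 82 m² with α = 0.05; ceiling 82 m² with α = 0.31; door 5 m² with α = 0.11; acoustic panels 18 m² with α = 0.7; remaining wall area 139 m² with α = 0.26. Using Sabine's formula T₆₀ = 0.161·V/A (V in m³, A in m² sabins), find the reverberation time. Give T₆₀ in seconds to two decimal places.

0.68 s

A = Σ Sᵢαᵢ = 82·0.05 + 82·0.31 + 5·0.11 + 18·0.7 + 139·0.26 = 78.81 m².
T₆₀ = 0.161·V/A = 0.161·332/78.81 = 0.678 s.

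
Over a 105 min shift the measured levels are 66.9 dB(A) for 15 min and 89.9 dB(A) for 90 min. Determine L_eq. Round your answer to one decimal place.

89.2 dB(A)

Weight each interval's intensity by its duration and average over T = 105 min:
Σ tᵢ·10^(Lᵢ/10) = 15·10^(66.9/10) + 90·10^(89.9/10) = 8.802e+10.
L_eq = 10·log₁₀(8.802e+10/105) = 89.23 dB(A).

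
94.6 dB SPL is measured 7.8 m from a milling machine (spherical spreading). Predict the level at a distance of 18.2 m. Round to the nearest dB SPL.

87 dB SPL

Point-source attenuation: ΔL = 20·log₁₀(r₂/r₁) = 20·log₁₀(18.2/7.8) = 7.360 dB.
L₂ = 94.6 − 20·log₁₀(18.2/7.8) = 94.6 − 7.360 = 87.24 dB SPL.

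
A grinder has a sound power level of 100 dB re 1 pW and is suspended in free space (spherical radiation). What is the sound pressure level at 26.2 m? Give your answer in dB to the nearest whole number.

Free-field spherical radiation: L_p = L_w − 10·log₁₀(4π·r²), r = 26.2 m.
4π·r² = 8626 m², 10·log₁₀ of that is 39.358 dB.
L_p = 100 − 39.358 = 60.64 dB.

61 dB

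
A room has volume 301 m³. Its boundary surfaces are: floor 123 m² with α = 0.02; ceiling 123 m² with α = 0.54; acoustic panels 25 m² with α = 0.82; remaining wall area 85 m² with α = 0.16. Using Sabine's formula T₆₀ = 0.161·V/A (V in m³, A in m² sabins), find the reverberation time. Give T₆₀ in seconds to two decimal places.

A = Σ Sᵢαᵢ = 123·0.02 + 123·0.54 + 25·0.82 + 85·0.16 = 102.98 m².
T₆₀ = 0.161 × 301 / 102.98 = 0.471 s.

0.47 s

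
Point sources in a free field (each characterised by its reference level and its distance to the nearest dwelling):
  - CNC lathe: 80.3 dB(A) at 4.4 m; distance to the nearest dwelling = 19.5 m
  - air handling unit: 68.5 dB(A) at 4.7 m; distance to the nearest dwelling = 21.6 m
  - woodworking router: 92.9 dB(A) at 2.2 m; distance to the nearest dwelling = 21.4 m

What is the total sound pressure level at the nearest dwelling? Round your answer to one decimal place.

First find each source's level at the receiver (point-source: −20·log₁₀(r/r_ref)), then combine on an intensity basis.
CNC lathe: 80.3 − 20·log₁₀(19.5/4.4) = 80.3 − 12.93 = 67.37 dB(A).
air handling unit: 68.5 − 20·log₁₀(21.6/4.7) = 68.5 − 13.25 = 55.25 dB(A).
woodworking router: 92.9 − 20·log₁₀(21.4/2.2) = 92.9 − 19.76 = 73.14 dB(A).
Σ 10^(L/10) = 2.640e+07 → L_total = 10·log₁₀(2.640e+07) = 74.22 dB(A).

74.2 dB(A)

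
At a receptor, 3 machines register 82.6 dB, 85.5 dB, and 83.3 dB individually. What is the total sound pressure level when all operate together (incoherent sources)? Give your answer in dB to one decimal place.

Incoherent sources combine by intensity addition: L_total = 10·log₁₀(Σ 10^(L_i/10)).
Σ 10^(L/10) = 10^(82.6/10) + 10^(85.5/10) + 10^(83.3/10) = 7.506e+08.
L_total = 10·log₁₀(7.506e+08) = 88.75 dB.

88.8 dB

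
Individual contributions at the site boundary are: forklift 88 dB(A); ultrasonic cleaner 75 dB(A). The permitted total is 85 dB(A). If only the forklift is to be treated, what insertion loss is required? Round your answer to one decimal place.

3.5 dB

Fixed contribution from the other source: Σ 10^(L/10) = 10^(75/10) = 3.162e+07 (75.00 dB(A)).
The limit corresponds to 10^(85/10) = 3.162e+08; subtracting the fixed part leaves 2.846e+08 for the forklift, i.e. 84.54 dB(A).
Required insertion loss = 88 − 84.54 = 3.46 dB.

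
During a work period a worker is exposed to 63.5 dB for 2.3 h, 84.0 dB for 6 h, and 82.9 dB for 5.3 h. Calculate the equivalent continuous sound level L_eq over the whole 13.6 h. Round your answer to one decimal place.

82.7 dB

Weight each interval's intensity by its duration and average over T = 13.6 h:
Σ tᵢ·10^(Lᵢ/10) = 2.3·10^(63.5/10) + 6·10^(84.0/10) + 5.3·10^(82.9/10) = 2.546e+09.
L_eq = 10·log₁₀(2.546e+09/13.6) = 82.72 dB.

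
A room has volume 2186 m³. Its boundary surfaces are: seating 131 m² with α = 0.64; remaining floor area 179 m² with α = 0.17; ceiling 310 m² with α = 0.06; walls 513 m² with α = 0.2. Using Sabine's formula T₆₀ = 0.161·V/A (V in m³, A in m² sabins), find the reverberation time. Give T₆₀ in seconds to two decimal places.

Total absorption A = 131·0.64 + 179·0.17 + 310·0.06 + 513·0.2 = 235.47 m² sabins.
T₆₀ = 0.161·V/A = 0.161·2186/235.47 = 1.495 s.

1.49 s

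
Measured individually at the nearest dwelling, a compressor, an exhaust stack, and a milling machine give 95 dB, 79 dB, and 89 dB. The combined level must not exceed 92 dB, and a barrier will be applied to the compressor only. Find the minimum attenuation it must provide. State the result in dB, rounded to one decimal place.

Fixed contribution from the other sources: Σ 10^(L/10) = 10^(79/10) + 10^(89/10) = 8.738e+08 (89.41 dB).
The limit corresponds to 10^(92/10) = 1.585e+09; subtracting the fixed part leaves 7.111e+08 for the compressor, i.e. 88.52 dB.
So the compressor must be reduced from 95 to 88.52 dB: IL = 6.48 dB.

6.5 dB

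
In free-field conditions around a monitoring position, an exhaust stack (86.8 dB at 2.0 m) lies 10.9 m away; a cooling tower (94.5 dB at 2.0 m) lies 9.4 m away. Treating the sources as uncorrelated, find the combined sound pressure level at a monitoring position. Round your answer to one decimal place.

Propagate each source to the receiver with L = L_ref − 20·log₁₀(r/r_ref), then add intensities.
exhaust stack: 86.8 − 20·log₁₀(10.9/2.0) = 86.8 − 14.73 = 72.07 dB.
cooling tower: 94.5 − 20·log₁₀(9.4/2.0) = 94.5 − 13.44 = 81.06 dB.
Σ 10^(L/10) = 1.437e+08 → L_total = 10·log₁₀(1.437e+08) = 81.57 dB.

81.6 dB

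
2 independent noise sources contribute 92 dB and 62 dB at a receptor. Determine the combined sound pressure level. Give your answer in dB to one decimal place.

92.0 dB

For uncorrelated sources the intensities add, so convert each level to linear form, sum, and take 10·log₁₀ of the total.
Σ 10^(L/10) = 10^(92/10) + 10^(62/10) = 1.586e+09.
L_total = 10·log₁₀(1.586e+09) = 92.00 dB.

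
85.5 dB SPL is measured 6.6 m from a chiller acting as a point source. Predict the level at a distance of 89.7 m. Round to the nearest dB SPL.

63 dB SPL

For a point source, L₂ = L₁ − 20·log₁₀(r₂/r₁).
L₂ = 85.5 − 20·log₁₀(89.7/6.6) = 85.5 − 22.665 = 62.84 dB SPL.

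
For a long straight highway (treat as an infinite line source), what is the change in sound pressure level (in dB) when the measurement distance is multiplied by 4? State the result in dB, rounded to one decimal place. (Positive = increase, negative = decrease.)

Line-source spreading: ΔL = −10·log₁₀(r₂/r₁).
ΔL = −10·log₁₀(4) = -6.02 dB.

-6.0 dB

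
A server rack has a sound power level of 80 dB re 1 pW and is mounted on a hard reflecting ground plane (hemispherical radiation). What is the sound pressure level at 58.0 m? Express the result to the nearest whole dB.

37 dB

Free-field hemispherical radiation: L_p = L_w − 10·log₁₀(2π·r²), r = 58.0 m.
2π·r² = 2.114e+04 m², 10·log₁₀ of that is 43.250 dB.
L_p = 80 − 43.250 = 36.75 dB.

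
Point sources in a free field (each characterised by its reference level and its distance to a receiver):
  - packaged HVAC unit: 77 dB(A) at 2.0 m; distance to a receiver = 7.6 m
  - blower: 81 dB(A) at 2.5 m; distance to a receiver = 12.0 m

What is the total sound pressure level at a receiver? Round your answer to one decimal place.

69.5 dB(A)

First find each source's level at the receiver (point-source: −20·log₁₀(r/r_ref)), then combine on an intensity basis.
packaged HVAC unit: 77 − 20·log₁₀(7.6/2.0) = 77 − 11.60 = 65.40 dB(A).
blower: 81 − 20·log₁₀(12.0/2.5) = 81 − 13.62 = 67.38 dB(A).
Σ 10^(L/10) = 8.935e+06 → L_total = 10·log₁₀(8.935e+06) = 69.51 dB(A).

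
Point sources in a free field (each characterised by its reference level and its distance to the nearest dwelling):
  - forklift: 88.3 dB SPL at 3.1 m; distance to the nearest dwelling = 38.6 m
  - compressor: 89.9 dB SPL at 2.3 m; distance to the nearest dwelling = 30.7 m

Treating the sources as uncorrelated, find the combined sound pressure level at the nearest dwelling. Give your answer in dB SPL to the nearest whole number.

70 dB SPL

Propagate each source to the receiver with L = L_ref − 20·log₁₀(r/r_ref), then add intensities.
forklift: 88.3 − 20·log₁₀(38.6/3.1) = 88.3 − 21.90 = 66.40 dB SPL.
compressor: 89.9 − 20·log₁₀(30.7/2.3) = 89.9 − 22.51 = 67.39 dB SPL.
Σ 10^(L/10) = 9.846e+06 → L_total = 10·log₁₀(9.846e+06) = 69.93 dB SPL.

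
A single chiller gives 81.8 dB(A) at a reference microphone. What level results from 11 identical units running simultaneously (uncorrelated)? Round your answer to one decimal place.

92.2 dB(A)

N identical incoherent sources raise the level by 10·log₁₀ N.
L_total = 81.8 + 10·log₁₀(11) = 81.8 + 10.414 = 92.21 dB(A).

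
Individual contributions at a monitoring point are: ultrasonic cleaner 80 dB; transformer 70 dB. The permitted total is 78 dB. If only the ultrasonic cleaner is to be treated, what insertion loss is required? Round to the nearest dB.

3 dB

Fixed contribution from the other source: Σ 10^(L/10) = 10^(70/10) = 1.000e+07 (70.00 dB).
To meet 78 dB overall, the treated ultrasonic cleaner may contribute at most 10^(78/10) − 1.000e+07 = 5.310e+07, i.e. 77.25 dB.
Required insertion loss = 80 − 77.25 = 2.75 dB.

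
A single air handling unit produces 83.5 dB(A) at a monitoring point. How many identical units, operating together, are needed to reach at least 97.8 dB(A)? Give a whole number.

The shortfall is 97.8 − 83.5 = 14.3 dB, and N units add 10·log₁₀ N, so need 10·log₁₀ N ≥ 14.3.
N ≥ 10^(14.3/10) = 26.915, so N = 27.

27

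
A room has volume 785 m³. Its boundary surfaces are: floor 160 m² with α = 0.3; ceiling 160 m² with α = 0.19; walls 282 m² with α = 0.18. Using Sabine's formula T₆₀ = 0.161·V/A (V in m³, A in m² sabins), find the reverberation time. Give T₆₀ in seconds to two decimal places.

0.98 s

A = Σ Sᵢαᵢ = 160·0.3 + 160·0.19 + 282·0.18 = 129.16 m².
T₆₀ = 0.161 × 785 / 129.16 = 0.979 s.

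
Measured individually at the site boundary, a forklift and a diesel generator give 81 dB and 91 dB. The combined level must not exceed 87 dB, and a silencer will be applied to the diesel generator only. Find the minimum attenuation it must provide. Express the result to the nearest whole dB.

The untreated sources together contribute 10^(81/10) = 1.259e+08, i.e. 81.00 dB.
The limit corresponds to 10^(87/10) = 5.012e+08; subtracting the fixed part leaves 3.753e+08 for the diesel generator, i.e. 85.74 dB.
Required insertion loss = 91 − 85.74 = 5.26 dB.

5 dB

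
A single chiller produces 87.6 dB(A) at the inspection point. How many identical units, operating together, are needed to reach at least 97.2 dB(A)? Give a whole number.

N identical sources give L₁ + 10·log₁₀ N, so require 10·log₁₀ N ≥ 97.2 − 87.6 = 9.6 dB.
N ≥ 10^(9.6/10) = 9.120, so N = 10.

10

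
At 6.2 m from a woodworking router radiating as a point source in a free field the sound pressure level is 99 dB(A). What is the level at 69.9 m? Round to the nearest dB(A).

For a point source, L₂ = L₁ − 20·log₁₀(r₂/r₁).
L₂ = 99 − 20·log₁₀(69.9/6.2) = 99 − 21.042 = 77.96 dB(A).

78 dB(A)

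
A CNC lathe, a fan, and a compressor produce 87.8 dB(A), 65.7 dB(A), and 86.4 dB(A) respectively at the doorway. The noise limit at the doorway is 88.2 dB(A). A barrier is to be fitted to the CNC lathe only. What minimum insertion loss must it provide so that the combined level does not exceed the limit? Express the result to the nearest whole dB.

4 dB

Fixed contribution from the other sources: Σ 10^(L/10) = 10^(65.7/10) + 10^(86.4/10) = 4.402e+08 (86.44 dB(A)).
The limit corresponds to 10^(88.2/10) = 6.607e+08; subtracting the fixed part leaves 2.205e+08 for the CNC lathe, i.e. 83.43 dB(A).
Required insertion loss = 87.8 − 83.43 = 4.37 dB.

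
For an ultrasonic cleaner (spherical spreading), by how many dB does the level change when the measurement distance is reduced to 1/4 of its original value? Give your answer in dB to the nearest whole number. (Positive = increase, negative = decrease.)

+12 dB

Point-source spreading: ΔL = −20·log₁₀(r₂/r₁).
ΔL = −20·log₁₀(0.25) = +12.04 dB.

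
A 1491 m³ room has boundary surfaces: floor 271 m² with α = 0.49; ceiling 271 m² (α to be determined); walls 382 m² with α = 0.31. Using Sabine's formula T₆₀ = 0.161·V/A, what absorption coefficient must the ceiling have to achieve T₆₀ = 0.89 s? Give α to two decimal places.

From T₆₀ = 0.161·V/A, the target T₆₀ = 0.89 s needs A = 0.161·1491/0.89 = 269.72 m².
Absorption from the other surfaces = 271·0.49 + 382·0.31 = 251.21 m², so the ceiling must supply 18.51 m² over 271 m².
α = 18.51/271 = 0.068.

0.07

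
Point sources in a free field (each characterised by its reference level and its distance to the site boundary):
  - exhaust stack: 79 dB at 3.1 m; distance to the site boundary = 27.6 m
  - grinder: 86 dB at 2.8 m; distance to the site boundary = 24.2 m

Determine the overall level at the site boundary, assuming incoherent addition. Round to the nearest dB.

68 dB

Propagate each source to the receiver with L = L_ref − 20·log₁₀(r/r_ref), then add intensities.
exhaust stack: 79 − 20·log₁₀(27.6/3.1) = 79 − 18.99 = 60.01 dB.
grinder: 86 − 20·log₁₀(24.2/2.8) = 86 − 18.73 = 67.27 dB.
Σ 10^(L/10) = 6.332e+06 → L_total = 10·log₁₀(6.332e+06) = 68.02 dB.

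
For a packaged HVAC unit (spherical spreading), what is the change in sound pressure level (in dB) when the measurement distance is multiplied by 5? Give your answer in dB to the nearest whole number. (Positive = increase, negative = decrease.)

A point source loses 6 dB per doubling of distance; generally ΔL = −20·log₁₀(r₂/r₁).
ΔL = −20·log₁₀(5) = -13.98 dB.

-14 dB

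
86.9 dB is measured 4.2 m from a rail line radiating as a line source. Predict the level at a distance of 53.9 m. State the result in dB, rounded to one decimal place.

Cylindrical spreading from a line source gives a 10·log₁₀(r₂/r₁) drop.
L₂ = 86.9 − 10·log₁₀(53.9/4.2) = 86.9 − 11.083 = 75.82 dB.

75.8 dB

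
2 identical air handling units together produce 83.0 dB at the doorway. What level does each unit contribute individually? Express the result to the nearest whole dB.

For N identical incoherent sources L_total = L₁ + 10·log₁₀ N, so L₁ = 83.0 − 10·log₁₀(2) = 83.0 − 3.010.

80 dB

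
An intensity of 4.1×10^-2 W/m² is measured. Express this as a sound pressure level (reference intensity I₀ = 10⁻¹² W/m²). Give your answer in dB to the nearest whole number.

106 dB

L = 10·log₁₀(I/I₀) = 10·log₁₀(4.1×10^-2/10⁻¹²) = 10·log₁₀(4.1×10^10).
L = 10·(0.6128 + 10) = 106.13 dB.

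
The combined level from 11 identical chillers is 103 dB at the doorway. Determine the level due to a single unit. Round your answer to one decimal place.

92.6 dB

Dividing the total intensity by 11 lowers the level by 10·log₁₀ 11 = 10.414 dB: L₁ = 103 − 10.414.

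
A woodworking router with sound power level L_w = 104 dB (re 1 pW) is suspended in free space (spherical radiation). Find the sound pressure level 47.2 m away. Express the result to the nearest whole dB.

The power spreads over a sphere of area 4π·r², so L_p = L_w − 10·log₁₀(4π·r²).
4π·r² = 2.8e+04 m², 10·log₁₀ of that is 44.471 dB.
L_p = 104 − 44.471 = 59.53 dB.

60 dB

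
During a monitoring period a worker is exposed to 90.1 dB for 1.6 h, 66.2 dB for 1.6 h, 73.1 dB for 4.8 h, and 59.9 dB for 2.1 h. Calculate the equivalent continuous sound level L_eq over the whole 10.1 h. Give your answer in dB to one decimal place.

L_eq = 10·log₁₀[(1/T)·Σ tᵢ·10^(Lᵢ/10)] with T = 10.1 h.
Σ tᵢ·10^(Lᵢ/10) = 1.6·10^(90.1/10) + 1.6·10^(66.2/10) + 4.8·10^(73.1/10) + 2.1·10^(59.9/10) = 1.744e+09.
L_eq = 10·log₁₀(1.744e+09/10.1) = 82.37 dB.

82.4 dB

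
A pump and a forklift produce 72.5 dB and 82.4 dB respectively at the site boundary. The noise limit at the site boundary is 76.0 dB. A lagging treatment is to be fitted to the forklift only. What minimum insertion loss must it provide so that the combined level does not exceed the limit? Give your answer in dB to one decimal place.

Everything except the forklift sums to 10^(72.5/10) = 1.778e+07 in linear terms, 72.50 dB.
To meet 76.0 dB overall, the treated forklift may contribute at most 10^(76.0/10) − 1.778e+07 = 2.203e+07, i.e. 73.43 dB.
Required insertion loss = 82.4 − 73.43 = 8.97 dB.

9.0 dB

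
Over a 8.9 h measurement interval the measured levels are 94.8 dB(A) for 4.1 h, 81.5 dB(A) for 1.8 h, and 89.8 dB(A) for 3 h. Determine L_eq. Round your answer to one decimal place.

The energy average is taken in the linear domain: L_eq = 10·log₁₀[(Σ tᵢ·10^(Lᵢ/10))/T], T = 8.9 h.
Σ tᵢ·10^(Lᵢ/10) = 4.1·10^(94.8/10) + 1.8·10^(81.5/10) + 3·10^(89.8/10) = 1.550e+10.
L_eq = 10·log₁₀(1.550e+10/8.9) = 92.41 dB(A).

92.4 dB(A)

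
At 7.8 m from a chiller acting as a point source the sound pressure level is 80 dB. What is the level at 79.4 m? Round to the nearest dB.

Point-source attenuation: ΔL = 20·log₁₀(r₂/r₁) = 20·log₁₀(79.4/7.8) = 20.155 dB.
L₂ = 80 − 20·log₁₀(79.4/7.8) = 80 − 20.155 = 59.85 dB.

60 dB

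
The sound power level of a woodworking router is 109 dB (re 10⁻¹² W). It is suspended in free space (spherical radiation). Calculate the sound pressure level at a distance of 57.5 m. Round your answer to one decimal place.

62.8 dB

Free-field spherical radiation: L_p = L_w − 10·log₁₀(4π·r²), r = 57.5 m.
4π·r² = 4.155e+04 m², 10·log₁₀ of that is 46.185 dB.
L_p = 109 − 46.185 = 62.81 dB.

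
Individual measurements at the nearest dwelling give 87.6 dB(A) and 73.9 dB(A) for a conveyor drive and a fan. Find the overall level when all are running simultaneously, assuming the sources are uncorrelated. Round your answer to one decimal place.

For uncorrelated sources the intensities add, so convert each level to linear form, sum, and take 10·log₁₀ of the total.
Σ 10^(L/10) = 10^(87.6/10) + 10^(73.9/10) = 6.000e+08.
L_total = 10·log₁₀(6.000e+08) = 87.78 dB(A).

87.8 dB(A)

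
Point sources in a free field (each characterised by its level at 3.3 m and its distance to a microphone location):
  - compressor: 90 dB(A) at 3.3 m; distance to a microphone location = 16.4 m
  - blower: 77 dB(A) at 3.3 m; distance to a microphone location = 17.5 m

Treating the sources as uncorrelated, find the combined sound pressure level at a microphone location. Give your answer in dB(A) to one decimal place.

Propagate each source to the receiver with L = L_ref − 20·log₁₀(r/r_ref), then add intensities.
compressor: 90 − 20·log₁₀(16.4/3.3) = 90 − 13.93 = 76.07 dB(A).
blower: 77 − 20·log₁₀(17.5/3.3) = 77 − 14.49 = 62.51 dB(A).
Σ 10^(L/10) = 4.227e+07 → L_total = 10·log₁₀(4.227e+07) = 76.26 dB(A).

76.3 dB(A)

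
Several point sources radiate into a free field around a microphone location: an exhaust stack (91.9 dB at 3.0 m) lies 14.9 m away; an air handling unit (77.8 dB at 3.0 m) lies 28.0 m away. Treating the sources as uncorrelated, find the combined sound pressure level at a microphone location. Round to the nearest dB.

78 dB

Apply inverse-square spreading to bring every level to the receiver, then sum 10^(L/10).
exhaust stack: 91.9 − 20·log₁₀(14.9/3.0) = 91.9 − 13.92 = 77.98 dB.
air handling unit: 77.8 − 20·log₁₀(28.0/3.0) = 77.8 − 19.40 = 58.40 dB.
Σ 10^(L/10) = 6.348e+07 → L_total = 10·log₁₀(6.348e+07) = 78.03 dB.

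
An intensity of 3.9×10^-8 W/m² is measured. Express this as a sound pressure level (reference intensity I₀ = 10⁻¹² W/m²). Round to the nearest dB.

L = 10·log₁₀(I/I₀) = 10·log₁₀(3.9×10^-8/10⁻¹²) = 10·log₁₀(3.9×10^4).
L = 10·(0.5911 + 4) = 45.91 dB.

46 dB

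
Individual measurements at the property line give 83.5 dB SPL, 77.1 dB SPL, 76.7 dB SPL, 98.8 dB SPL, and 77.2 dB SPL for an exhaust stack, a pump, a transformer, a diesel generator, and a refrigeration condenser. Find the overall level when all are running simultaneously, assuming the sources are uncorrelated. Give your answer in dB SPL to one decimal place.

99.0 dB SPL

Incoherent sources combine by intensity addition: L_total = 10·log₁₀(Σ 10^(L_i/10)).
Σ 10^(L/10) = 10^(83.5/10) + 10^(77.1/10) + 10^(76.7/10) + 10^(98.8/10) + 10^(77.2/10) = 7.960e+09.
L_total = 10·log₁₀(7.960e+09) = 99.01 dB SPL.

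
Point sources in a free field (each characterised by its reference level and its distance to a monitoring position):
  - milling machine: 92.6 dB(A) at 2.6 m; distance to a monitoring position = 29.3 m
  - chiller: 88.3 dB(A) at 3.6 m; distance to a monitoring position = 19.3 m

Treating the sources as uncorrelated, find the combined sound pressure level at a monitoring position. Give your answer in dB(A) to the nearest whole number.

Propagate each source to the receiver with L = L_ref − 20·log₁₀(r/r_ref), then add intensities.
milling machine: 92.6 − 20·log₁₀(29.3/2.6) = 92.6 − 21.04 = 71.56 dB(A).
chiller: 88.3 − 20·log₁₀(19.3/3.6) = 88.3 − 14.59 = 73.71 dB(A).
Σ 10^(L/10) = 3.785e+07 → L_total = 10·log₁₀(3.785e+07) = 75.78 dB(A).

76 dB(A)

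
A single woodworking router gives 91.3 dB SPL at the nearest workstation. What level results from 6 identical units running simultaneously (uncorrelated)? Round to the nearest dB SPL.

99 dB SPL

L_total = L₁ + 10·log₁₀ N for N identical incoherent sources.
L_total = 91.3 + 10·log₁₀(6) = 91.3 + 7.782 = 99.08 dB SPL.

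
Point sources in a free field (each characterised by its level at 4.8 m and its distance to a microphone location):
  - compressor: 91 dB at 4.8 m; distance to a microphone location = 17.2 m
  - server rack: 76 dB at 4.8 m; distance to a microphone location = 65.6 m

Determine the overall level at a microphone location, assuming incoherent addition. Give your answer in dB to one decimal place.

79.9 dB

Apply inverse-square spreading to bring every level to the receiver, then sum 10^(L/10).
compressor: 91 − 20·log₁₀(17.2/4.8) = 91 − 11.09 = 79.91 dB.
server rack: 76 − 20·log₁₀(65.6/4.8) = 76 − 22.71 = 53.29 dB.
Σ 10^(L/10) = 9.826e+07 → L_total = 10·log₁₀(9.826e+07) = 79.92 dB.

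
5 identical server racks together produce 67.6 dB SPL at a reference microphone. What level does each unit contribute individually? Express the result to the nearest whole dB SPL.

Dividing the total intensity by 5 lowers the level by 10·log₁₀ 5 = 6.990 dB: L₁ = 67.6 − 6.990.

61 dB SPL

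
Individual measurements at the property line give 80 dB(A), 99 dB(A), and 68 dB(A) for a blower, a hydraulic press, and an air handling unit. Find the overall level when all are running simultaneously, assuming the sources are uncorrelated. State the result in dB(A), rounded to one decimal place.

99.1 dB(A)

Incoherent sources combine by intensity addition: L_total = 10·log₁₀(Σ 10^(L_i/10)).
Σ 10^(L/10) = 10^(80/10) + 10^(99/10) + 10^(68/10) = 8.050e+09.
L_total = 10·log₁₀(8.050e+09) = 99.06 dB(A).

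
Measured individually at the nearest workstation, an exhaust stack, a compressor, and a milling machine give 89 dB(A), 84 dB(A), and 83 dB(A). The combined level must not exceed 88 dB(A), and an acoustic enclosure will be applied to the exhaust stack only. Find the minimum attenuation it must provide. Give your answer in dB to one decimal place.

6.4 dB

Everything except the exhaust stack sums to 10^(84/10) + 10^(83/10) = 4.507e+08 in linear terms, 86.54 dB(A).
To meet 88 dB(A) overall, the treated exhaust stack may contribute at most 10^(88/10) − 4.507e+08 = 1.802e+08, i.e. 82.56 dB(A).
So the exhaust stack must be reduced from 89 to 82.56 dB(A): IL = 6.44 dB.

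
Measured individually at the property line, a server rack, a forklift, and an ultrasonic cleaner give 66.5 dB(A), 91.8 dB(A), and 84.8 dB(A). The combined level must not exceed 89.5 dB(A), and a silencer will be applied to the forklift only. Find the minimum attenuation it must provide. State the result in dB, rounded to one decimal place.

4.1 dB

Everything except the forklift sums to 10^(66.5/10) + 10^(84.8/10) = 3.065e+08 in linear terms, 84.86 dB(A).
To meet 89.5 dB(A) overall, the treated forklift may contribute at most 10^(89.5/10) − 3.065e+08 = 5.848e+08, i.e. 87.67 dB(A).
Required insertion loss = 91.8 − 87.67 = 4.13 dB.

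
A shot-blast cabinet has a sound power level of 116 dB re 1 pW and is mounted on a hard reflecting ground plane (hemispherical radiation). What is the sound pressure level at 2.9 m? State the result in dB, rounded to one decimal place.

98.8 dB

The power spreads over a hemisphere of area 2π·r², so L_p = L_w − 10·log₁₀(2π·r²).
2π·r² = 52.84 m², 10·log₁₀ of that is 17.230 dB.
L_p = 116 − 17.230 = 98.77 dB.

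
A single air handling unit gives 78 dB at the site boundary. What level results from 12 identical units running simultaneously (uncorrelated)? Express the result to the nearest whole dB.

With 12 equal, uncorrelated contributions the intensity is 12× that of one unit, giving a rise of 10·log₁₀ 12.
L_total = 78 + 10·log₁₀(12) = 78 + 10.792 = 88.79 dB.

89 dB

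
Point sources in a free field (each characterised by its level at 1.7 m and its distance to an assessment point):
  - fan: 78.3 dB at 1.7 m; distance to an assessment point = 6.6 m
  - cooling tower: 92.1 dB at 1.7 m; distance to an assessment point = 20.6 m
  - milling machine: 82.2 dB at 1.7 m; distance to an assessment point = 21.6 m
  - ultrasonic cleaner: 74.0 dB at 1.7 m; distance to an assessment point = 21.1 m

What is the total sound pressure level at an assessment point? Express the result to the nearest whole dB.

72 dB

First find each source's level at the receiver (point-source: −20·log₁₀(r/r_ref)), then combine on an intensity basis.
fan: 78.3 − 20·log₁₀(6.6/1.7) = 78.3 − 11.78 = 66.52 dB.
cooling tower: 92.1 − 20·log₁₀(20.6/1.7) = 92.1 − 21.67 = 70.43 dB.
milling machine: 82.2 − 20·log₁₀(21.6/1.7) = 82.2 − 22.08 = 60.12 dB.
ultrasonic cleaner: 74.0 − 20·log₁₀(21.1/1.7) = 74.0 − 21.88 = 52.12 dB.
Σ 10^(L/10) = 1.672e+07 → L_total = 10·log₁₀(1.672e+07) = 72.23 dB.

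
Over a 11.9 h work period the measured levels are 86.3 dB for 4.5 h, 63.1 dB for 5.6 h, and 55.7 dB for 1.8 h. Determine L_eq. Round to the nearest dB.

82 dB

L_eq = 10·log₁₀[(1/T)·Σ tᵢ·10^(Lᵢ/10)] with T = 11.9 h.
Σ tᵢ·10^(Lᵢ/10) = 4.5·10^(86.3/10) + 5.6·10^(63.1/10) + 1.8·10^(55.7/10) = 1.932e+09.
L_eq = 10·log₁₀(1.932e+09/11.9) = 82.10 dB.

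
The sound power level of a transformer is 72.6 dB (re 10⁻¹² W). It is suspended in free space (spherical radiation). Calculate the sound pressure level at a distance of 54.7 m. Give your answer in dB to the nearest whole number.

27 dB

Free-field spherical radiation: L_p = L_w − 10·log₁₀(4π·r²), r = 54.7 m.
4π·r² = 3.76e+04 m², 10·log₁₀ of that is 45.752 dB.
L_p = 72.6 − 45.752 = 26.85 dB.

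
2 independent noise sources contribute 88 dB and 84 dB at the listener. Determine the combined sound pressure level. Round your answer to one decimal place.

89.5 dB

For uncorrelated sources the intensities add, so convert each level to linear form, sum, and take 10·log₁₀ of the total.
Σ 10^(L/10) = 10^(88/10) + 10^(84/10) = 8.821e+08.
L_total = 10·log₁₀(8.821e+08) = 89.46 dB.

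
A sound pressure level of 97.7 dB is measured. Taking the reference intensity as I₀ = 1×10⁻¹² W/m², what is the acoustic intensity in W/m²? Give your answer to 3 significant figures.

0.00589 W/m²

I/I₀ = 10^(97.7/10) = 5.888e+09, so I = 5.888e+09 × 10⁻¹² W/m².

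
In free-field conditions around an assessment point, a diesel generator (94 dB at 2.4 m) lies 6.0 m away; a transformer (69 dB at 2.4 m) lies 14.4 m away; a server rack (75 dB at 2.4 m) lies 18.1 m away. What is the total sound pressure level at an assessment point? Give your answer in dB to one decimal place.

Apply inverse-square spreading to bring every level to the receiver, then sum 10^(L/10).
diesel generator: 94 − 20·log₁₀(6.0/2.4) = 94 − 7.96 = 86.04 dB.
transformer: 69 − 20·log₁₀(14.4/2.4) = 69 − 15.56 = 53.44 dB.
server rack: 75 − 20·log₁₀(18.1/2.4) = 75 − 17.55 = 57.45 dB.
Σ 10^(L/10) = 4.027e+08 → L_total = 10·log₁₀(4.027e+08) = 86.05 dB.

86.0 dB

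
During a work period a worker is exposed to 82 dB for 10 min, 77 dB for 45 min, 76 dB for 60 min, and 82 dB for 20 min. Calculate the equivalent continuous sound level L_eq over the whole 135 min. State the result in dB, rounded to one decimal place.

Weight each interval's intensity by its duration and average over T = 135 min:
Σ tᵢ·10^(Lᵢ/10) = 10·10^(82/10) + 45·10^(77/10) + 60·10^(76/10) + 20·10^(82/10) = 9.399e+09.
L_eq = 10·log₁₀(9.399e+09/135) = 78.43 dB.

78.4 dB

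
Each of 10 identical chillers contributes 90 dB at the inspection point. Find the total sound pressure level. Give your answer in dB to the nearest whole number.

N identical incoherent sources raise the level by 10·log₁₀ N.
L_total = 90 + 10·log₁₀(10) = 90 + 10.000 = 100.00 dB.

100 dB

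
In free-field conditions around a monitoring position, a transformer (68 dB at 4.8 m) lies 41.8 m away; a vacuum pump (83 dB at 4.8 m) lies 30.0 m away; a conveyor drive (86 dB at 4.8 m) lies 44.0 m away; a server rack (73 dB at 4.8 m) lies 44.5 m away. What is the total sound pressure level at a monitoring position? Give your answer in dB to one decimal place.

70.1 dB

Propagate each source to the receiver with L = L_ref − 20·log₁₀(r/r_ref), then add intensities.
transformer: 68 − 20·log₁₀(41.8/4.8) = 68 − 18.80 = 49.20 dB.
vacuum pump: 83 − 20·log₁₀(30.0/4.8) = 83 − 15.92 = 67.08 dB.
conveyor drive: 86 − 20·log₁₀(44.0/4.8) = 86 − 19.24 = 66.76 dB.
server rack: 73 − 20·log₁₀(44.5/4.8) = 73 − 19.34 = 53.66 dB.
Σ 10^(L/10) = 1.016e+07 → L_total = 10·log₁₀(1.016e+07) = 70.07 dB.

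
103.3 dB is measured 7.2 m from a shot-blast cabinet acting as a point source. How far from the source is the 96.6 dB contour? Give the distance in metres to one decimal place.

15.6 m

The 6.7 dB drop corresponds to a distance ratio of 10^(6.7/20) for a point source.
r₂ = 7.2·10^((103.3−96.6)/20) = 7.2·10^(6.7/20) = 15.57 m.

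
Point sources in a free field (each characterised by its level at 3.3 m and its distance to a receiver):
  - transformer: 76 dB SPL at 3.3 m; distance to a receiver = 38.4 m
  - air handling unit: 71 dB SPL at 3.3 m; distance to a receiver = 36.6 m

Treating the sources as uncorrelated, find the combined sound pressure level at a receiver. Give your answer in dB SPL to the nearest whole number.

First find each source's level at the receiver (point-source: −20·log₁₀(r/r_ref)), then combine on an intensity basis.
transformer: 76 − 20·log₁₀(38.4/3.3) = 76 − 21.32 = 54.68 dB SPL.
air handling unit: 71 − 20·log₁₀(36.6/3.3) = 71 − 20.90 = 50.10 dB SPL.
Σ 10^(L/10) = 3.964e+05 → L_total = 10·log₁₀(3.964e+05) = 55.98 dB SPL.

56 dB SPL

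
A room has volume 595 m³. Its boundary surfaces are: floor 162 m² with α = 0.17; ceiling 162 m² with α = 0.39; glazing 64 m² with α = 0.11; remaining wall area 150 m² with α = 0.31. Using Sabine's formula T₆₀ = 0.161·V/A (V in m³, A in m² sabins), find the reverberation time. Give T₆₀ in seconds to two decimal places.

Total absorption A = 162·0.17 + 162·0.39 + 64·0.11 + 150·0.31 = 144.26 m² sabins.
T₆₀ = 0.161 × 595 / 144.26 = 0.664 s.

0.66 s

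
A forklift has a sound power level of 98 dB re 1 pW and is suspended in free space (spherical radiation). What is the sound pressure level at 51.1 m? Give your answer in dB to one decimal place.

52.8 dB

The power spreads over a sphere of area 4π·r², so L_p = L_w − 10·log₁₀(4π·r²).
4π·r² = 3.281e+04 m², 10·log₁₀ of that is 45.161 dB.
L_p = 98 − 45.161 = 52.84 dB.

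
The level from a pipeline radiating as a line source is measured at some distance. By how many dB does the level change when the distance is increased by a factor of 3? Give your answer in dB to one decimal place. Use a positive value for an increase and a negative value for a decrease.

With cylindrical spreading the level changes by −10·log₁₀(r₂/r₁).
ΔL = −10·log₁₀(3) = -4.77 dB.

-4.8 dB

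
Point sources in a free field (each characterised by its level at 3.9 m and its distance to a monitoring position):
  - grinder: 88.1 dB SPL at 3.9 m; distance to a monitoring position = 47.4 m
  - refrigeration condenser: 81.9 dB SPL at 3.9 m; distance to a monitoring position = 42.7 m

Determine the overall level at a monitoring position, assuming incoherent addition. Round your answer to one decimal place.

Apply inverse-square spreading to bring every level to the receiver, then sum 10^(L/10).
grinder: 88.1 − 20·log₁₀(47.4/3.9) = 88.1 − 21.69 = 66.41 dB SPL.
refrigeration condenser: 81.9 − 20·log₁₀(42.7/3.9) = 81.9 − 20.79 = 61.11 dB SPL.
Σ 10^(L/10) = 5.663e+06 → L_total = 10·log₁₀(5.663e+06) = 67.53 dB SPL.

67.5 dB SPL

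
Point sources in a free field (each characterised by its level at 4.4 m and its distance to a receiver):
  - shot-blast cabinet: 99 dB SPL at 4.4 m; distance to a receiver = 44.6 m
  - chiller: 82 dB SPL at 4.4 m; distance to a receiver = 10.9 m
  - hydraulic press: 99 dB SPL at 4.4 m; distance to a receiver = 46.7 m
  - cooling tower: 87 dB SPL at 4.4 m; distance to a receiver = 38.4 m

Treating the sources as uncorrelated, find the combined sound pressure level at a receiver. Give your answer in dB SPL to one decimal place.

82.6 dB SPL

Propagate each source to the receiver with L = L_ref − 20·log₁₀(r/r_ref), then add intensities.
shot-blast cabinet: 99 − 20·log₁₀(44.6/4.4) = 99 − 20.12 = 78.88 dB SPL.
chiller: 82 − 20·log₁₀(10.9/4.4) = 82 − 7.88 = 74.12 dB SPL.
hydraulic press: 99 − 20·log₁₀(46.7/4.4) = 99 − 20.52 = 78.48 dB SPL.
cooling tower: 87 − 20·log₁₀(38.4/4.4) = 87 − 18.82 = 68.18 dB SPL.
Σ 10^(L/10) = 1.802e+08 → L_total = 10·log₁₀(1.802e+08) = 82.56 dB SPL.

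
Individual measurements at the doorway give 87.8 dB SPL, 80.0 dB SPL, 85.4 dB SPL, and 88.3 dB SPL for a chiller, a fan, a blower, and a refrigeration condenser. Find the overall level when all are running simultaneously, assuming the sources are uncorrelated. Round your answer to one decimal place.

92.4 dB SPL

For uncorrelated sources the intensities add, so convert each level to linear form, sum, and take 10·log₁₀ of the total.
Σ 10^(L/10) = 10^(87.8/10) + 10^(80.0/10) + 10^(85.4/10) + 10^(88.3/10) = 1.725e+09.
L_total = 10·log₁₀(1.725e+09) = 92.37 dB SPL.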